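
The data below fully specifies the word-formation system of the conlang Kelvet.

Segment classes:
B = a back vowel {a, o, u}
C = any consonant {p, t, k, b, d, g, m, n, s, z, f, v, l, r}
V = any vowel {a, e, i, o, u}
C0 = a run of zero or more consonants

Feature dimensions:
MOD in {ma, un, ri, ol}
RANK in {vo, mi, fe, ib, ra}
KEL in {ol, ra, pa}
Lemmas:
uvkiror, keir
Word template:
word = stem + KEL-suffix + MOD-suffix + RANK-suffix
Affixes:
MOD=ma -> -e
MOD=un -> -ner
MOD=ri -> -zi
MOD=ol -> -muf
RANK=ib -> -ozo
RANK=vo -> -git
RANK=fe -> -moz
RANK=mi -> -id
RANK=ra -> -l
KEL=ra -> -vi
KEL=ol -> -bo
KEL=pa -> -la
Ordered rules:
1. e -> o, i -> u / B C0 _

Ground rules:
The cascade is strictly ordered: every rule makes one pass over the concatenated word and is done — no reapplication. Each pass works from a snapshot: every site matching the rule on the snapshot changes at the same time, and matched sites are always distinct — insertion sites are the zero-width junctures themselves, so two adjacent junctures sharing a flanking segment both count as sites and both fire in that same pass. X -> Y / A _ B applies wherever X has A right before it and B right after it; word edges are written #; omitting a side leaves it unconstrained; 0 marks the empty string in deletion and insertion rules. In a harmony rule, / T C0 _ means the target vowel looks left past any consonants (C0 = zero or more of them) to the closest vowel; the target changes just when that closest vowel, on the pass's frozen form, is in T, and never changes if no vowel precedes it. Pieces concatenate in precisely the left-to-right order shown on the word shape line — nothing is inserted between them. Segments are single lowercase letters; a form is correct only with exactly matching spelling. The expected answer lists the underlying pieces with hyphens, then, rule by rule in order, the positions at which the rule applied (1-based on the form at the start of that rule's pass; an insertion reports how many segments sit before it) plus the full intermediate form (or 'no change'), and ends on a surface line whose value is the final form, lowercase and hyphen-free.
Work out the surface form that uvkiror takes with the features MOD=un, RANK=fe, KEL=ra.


underlying: uvkiror-vi-ner-moz
1. e -> o, i -> u / B C0 _: fires at position(s) 4, 9: uvkurorvunermoz
surface: uvkurorvunermoz


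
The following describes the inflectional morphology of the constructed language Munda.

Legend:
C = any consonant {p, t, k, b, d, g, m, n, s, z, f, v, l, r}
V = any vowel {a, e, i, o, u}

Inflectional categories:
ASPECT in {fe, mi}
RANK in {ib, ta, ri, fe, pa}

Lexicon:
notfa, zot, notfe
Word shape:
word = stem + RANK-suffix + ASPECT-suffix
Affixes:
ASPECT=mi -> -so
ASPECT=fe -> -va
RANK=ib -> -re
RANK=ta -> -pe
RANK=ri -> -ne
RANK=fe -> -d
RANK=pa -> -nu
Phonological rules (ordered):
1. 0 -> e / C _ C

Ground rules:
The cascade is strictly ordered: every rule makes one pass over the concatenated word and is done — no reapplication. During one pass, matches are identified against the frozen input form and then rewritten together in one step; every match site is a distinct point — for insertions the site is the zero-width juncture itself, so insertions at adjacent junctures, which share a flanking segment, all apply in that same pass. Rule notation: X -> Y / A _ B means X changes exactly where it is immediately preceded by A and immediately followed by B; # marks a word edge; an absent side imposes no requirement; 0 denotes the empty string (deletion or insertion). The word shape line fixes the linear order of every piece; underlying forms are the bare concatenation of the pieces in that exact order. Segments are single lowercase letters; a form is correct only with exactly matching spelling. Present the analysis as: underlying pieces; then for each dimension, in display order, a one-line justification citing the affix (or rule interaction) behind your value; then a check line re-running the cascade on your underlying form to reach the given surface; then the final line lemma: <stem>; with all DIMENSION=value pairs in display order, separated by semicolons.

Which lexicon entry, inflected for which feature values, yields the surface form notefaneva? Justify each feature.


underlying: notfa-ne-va
ASPECT=fe - signalled by the affix -va
RANK=ri - signalled by the affix -ne
check: notfaneva -> notefaneva
lemma: notfa; ASPECT=fe; RANK=ri


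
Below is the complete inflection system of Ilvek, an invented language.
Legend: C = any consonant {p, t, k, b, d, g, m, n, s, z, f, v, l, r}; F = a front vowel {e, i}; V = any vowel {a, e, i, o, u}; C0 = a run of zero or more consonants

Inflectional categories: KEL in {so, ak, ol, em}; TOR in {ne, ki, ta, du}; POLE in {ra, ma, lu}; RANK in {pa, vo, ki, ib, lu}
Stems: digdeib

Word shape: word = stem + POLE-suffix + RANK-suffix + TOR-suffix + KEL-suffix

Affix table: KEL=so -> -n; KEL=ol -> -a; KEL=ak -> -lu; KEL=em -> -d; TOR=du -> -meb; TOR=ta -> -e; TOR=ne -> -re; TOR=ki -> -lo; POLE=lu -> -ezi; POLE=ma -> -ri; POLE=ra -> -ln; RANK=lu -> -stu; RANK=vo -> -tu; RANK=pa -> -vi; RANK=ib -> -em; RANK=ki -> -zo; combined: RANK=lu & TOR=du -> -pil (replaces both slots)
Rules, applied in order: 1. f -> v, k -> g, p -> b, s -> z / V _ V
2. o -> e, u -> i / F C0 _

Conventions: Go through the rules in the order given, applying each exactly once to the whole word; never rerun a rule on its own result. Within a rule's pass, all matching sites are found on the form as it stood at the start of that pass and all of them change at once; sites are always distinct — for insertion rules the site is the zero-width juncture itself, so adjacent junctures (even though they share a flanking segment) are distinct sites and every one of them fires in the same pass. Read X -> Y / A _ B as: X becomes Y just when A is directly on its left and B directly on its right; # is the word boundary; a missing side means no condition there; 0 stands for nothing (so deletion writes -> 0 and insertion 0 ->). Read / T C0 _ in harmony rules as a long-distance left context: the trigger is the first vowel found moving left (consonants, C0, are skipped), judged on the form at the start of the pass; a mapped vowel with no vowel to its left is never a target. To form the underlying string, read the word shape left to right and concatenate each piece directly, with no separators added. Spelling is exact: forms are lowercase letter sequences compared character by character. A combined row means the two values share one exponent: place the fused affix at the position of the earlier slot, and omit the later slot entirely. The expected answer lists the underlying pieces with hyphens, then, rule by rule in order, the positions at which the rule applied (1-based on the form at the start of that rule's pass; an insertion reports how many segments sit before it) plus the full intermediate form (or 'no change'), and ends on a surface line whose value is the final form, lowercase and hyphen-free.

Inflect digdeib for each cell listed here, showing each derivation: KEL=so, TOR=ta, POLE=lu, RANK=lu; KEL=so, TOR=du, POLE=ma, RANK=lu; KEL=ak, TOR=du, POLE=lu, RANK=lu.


cell KEL=so, TOR=ta, POLE=lu, RANK=lu:
underlying: digdeib-ezi-stu-e-n
1. f -> v, k -> g, p -> b, s -> z / V _ V: no change
2. o -> e, u -> i / F C0 _: fires at position(s) 13: digdeibezistien
surface: digdeibezistien

cell KEL=so, TOR=du, POLE=ma, RANK=lu:
underlying: digdeib-ri-pil-n
1. f -> v, k -> g, p -> b, s -> z / V _ V: fires at position(s) 10: digdeibribiln
2. o -> e, u -> i / F C0 _: no change
surface: digdeibribiln

cell KEL=ak, TOR=du, POLE=lu, RANK=lu:
underlying: digdeib-ezi-pil-lu
1. f -> v, k -> g, p -> b, s -> z / V _ V: fires at position(s) 11: digdeibezibillu
2. o -> e, u -> i / F C0 _: fires at position(s) 15: digdeibezibilli
surface: digdeibezibilli


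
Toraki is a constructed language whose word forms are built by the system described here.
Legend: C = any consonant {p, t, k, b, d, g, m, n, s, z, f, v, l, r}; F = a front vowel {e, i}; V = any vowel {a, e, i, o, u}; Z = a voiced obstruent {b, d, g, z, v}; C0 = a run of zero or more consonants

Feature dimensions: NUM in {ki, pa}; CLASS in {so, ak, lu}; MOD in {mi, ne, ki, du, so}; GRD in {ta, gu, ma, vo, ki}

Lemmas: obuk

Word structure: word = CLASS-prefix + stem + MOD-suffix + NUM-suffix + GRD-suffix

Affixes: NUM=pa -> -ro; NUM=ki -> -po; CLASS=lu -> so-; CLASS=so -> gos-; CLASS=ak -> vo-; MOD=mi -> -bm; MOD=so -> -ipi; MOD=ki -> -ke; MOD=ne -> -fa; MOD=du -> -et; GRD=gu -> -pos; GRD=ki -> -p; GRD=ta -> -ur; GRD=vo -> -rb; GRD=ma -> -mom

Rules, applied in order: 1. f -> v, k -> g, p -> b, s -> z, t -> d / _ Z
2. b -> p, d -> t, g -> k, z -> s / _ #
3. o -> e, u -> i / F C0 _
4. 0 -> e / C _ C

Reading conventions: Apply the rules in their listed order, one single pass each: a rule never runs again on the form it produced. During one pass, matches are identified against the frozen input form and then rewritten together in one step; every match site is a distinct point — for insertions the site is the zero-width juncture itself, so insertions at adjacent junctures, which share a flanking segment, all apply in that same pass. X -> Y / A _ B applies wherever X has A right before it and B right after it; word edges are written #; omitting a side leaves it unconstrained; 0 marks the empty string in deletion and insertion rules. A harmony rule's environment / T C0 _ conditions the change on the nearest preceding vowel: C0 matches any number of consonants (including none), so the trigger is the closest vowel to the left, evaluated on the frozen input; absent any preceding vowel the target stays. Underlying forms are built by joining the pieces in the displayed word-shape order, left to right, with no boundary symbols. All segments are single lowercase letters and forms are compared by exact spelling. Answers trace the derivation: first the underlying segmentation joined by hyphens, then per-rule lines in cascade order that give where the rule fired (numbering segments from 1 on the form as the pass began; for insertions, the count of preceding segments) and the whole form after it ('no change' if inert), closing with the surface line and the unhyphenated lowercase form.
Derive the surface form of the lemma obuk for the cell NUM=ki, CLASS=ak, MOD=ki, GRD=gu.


underlying: vo-obuk-ke-po-pos
1. f -> v, k -> g, p -> b, s -> z, t -> d / _ Z: no change
2. b -> p, d -> t, g -> k, z -> s / _ #: no change
3. o -> e, u -> i / F C0 _: fires at position(s) 10: voobukkepepos
4. 0 -> e / C _ C: inserts after position(s) 6: voobukekepepos
surface: voobukekepepos


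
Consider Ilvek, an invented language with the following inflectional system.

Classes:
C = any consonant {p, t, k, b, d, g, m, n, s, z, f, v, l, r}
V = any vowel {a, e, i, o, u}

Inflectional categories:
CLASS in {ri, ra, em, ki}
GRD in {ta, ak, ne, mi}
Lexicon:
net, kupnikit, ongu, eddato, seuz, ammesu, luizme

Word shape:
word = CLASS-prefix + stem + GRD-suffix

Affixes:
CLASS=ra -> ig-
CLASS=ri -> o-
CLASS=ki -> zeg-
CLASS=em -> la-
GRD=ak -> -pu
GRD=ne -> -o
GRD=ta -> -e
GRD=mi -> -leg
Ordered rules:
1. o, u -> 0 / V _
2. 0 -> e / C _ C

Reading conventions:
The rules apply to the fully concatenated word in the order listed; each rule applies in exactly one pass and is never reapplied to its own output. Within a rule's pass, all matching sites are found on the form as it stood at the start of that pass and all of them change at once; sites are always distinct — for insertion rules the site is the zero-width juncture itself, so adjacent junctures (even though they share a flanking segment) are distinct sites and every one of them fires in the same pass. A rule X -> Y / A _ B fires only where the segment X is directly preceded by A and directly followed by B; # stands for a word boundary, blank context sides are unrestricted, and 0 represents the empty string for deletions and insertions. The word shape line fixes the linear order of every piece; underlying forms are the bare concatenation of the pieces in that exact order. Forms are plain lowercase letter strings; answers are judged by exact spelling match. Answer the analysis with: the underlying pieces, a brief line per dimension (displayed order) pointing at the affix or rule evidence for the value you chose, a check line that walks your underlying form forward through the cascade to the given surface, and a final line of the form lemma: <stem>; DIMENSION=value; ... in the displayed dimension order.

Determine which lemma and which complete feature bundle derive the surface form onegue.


underlying: o-ongu-e
CLASS=ri - signalled by the affix o-
GRD=ta - signalled by the affix -e
check: oongue -> ongue -> onegue
lemma: ongu; CLASS=ri; GRD=ta


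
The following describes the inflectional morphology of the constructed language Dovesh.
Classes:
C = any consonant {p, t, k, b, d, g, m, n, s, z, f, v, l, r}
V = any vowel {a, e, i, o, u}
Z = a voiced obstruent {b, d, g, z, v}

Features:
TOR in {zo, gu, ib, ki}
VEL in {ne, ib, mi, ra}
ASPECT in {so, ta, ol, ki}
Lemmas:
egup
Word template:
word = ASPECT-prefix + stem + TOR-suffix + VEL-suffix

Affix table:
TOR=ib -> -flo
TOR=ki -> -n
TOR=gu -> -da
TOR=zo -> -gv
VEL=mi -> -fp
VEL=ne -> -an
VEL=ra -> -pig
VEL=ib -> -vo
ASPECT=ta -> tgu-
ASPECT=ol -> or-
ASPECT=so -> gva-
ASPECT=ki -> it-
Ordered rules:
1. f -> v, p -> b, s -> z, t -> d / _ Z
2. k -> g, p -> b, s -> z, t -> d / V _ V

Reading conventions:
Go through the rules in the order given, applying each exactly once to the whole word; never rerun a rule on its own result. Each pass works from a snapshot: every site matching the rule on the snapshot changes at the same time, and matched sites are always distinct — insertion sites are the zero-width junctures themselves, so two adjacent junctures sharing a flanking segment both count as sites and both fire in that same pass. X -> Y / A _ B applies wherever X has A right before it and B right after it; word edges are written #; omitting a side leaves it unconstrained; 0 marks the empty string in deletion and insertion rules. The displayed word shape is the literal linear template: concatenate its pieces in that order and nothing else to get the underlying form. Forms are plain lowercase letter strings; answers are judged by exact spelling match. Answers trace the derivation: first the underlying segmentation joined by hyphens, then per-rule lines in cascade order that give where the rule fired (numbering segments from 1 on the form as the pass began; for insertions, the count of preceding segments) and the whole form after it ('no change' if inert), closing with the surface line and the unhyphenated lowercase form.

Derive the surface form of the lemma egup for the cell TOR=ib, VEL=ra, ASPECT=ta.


underlying: tgu-egup-flo-pig
1. f -> v, p -> b, s -> z, t -> d / _ Z: fires at position(s) 1: dguegupflopig
2. k -> g, p -> b, s -> z, t -> d / V _ V: fires at position(s) 11: dguegupflobig
surface: dguegupflobig


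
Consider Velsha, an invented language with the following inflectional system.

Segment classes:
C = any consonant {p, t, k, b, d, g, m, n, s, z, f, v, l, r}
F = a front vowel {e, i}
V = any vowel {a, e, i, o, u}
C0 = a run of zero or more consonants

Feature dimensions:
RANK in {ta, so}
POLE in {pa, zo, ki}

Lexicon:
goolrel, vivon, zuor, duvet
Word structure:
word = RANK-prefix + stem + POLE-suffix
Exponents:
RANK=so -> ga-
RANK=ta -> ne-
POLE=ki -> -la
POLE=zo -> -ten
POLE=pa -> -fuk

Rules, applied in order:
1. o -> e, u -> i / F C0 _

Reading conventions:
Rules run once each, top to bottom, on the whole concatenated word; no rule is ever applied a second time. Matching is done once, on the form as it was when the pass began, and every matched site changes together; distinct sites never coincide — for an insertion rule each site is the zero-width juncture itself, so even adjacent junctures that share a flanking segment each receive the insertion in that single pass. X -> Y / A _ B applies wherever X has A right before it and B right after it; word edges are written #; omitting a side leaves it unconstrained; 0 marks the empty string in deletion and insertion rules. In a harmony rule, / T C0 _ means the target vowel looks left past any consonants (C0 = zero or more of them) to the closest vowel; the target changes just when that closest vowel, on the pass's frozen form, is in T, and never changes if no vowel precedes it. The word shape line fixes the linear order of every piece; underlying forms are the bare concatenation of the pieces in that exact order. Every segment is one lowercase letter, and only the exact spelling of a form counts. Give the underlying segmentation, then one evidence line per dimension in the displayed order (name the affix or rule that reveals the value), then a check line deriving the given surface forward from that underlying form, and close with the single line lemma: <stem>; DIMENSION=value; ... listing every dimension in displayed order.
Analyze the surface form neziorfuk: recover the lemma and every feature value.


underlying: ne-zuor-fuk
RANK=ta - signalled by the affix ne-
POLE=pa - signalled by the affix -fuk
check: nezuorfuk -> neziorfuk
lemma: zuor; RANK=ta; POLE=pa


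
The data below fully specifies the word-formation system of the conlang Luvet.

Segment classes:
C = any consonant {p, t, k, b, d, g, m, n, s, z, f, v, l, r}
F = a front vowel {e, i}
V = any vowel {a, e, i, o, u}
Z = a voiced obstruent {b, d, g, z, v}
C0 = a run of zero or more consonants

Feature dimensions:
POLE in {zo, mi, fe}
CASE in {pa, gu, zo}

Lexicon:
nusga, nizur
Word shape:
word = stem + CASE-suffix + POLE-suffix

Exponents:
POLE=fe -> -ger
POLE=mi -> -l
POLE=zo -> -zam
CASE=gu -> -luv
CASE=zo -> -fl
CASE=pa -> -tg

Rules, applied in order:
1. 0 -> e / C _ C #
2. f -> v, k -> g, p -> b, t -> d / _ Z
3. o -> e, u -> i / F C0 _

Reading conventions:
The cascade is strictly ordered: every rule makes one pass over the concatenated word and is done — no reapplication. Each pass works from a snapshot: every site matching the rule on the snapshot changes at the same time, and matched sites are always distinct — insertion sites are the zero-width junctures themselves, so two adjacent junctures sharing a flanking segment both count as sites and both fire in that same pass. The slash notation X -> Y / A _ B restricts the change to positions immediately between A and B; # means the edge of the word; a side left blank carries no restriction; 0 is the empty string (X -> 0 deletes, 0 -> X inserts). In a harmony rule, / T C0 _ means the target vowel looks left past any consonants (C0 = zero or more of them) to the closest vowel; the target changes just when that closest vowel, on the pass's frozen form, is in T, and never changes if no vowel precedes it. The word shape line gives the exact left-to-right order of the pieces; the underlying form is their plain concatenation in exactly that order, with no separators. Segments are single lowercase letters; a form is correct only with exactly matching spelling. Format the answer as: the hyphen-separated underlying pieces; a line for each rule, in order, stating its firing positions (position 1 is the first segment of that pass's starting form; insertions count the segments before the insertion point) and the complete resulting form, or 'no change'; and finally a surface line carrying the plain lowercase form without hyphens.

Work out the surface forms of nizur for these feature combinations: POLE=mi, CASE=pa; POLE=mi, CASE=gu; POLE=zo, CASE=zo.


cell POLE=mi, CASE=pa:
underlying: nizur-tg-l
1. 0 -> e / C _ C #: inserts after position(s) 7: nizurtgel
2. f -> v, k -> g, p -> b, t -> d / _ Z: fires at position(s) 6: nizurdgel
3. o -> e, u -> i / F C0 _: fires at position(s) 4: nizirdgel
surface: nizirdgel

cell POLE=mi, CASE=gu:
underlying: nizur-luv-l
1. 0 -> e / C _ C #: inserts after position(s) 8: nizurluvel
2. f -> v, k -> g, p -> b, t -> d / _ Z: no change
3. o -> e, u -> i / F C0 _: fires at position(s) 4: nizirluvel
surface: nizirluvel

cell POLE=zo, CASE=zo:
underlying: nizur-fl-zam
1. 0 -> e / C _ C #: no change
2. f -> v, k -> g, p -> b, t -> d / _ Z: no change
3. o -> e, u -> i / F C0 _: fires at position(s) 4: nizirflzam
surface: nizirflzam


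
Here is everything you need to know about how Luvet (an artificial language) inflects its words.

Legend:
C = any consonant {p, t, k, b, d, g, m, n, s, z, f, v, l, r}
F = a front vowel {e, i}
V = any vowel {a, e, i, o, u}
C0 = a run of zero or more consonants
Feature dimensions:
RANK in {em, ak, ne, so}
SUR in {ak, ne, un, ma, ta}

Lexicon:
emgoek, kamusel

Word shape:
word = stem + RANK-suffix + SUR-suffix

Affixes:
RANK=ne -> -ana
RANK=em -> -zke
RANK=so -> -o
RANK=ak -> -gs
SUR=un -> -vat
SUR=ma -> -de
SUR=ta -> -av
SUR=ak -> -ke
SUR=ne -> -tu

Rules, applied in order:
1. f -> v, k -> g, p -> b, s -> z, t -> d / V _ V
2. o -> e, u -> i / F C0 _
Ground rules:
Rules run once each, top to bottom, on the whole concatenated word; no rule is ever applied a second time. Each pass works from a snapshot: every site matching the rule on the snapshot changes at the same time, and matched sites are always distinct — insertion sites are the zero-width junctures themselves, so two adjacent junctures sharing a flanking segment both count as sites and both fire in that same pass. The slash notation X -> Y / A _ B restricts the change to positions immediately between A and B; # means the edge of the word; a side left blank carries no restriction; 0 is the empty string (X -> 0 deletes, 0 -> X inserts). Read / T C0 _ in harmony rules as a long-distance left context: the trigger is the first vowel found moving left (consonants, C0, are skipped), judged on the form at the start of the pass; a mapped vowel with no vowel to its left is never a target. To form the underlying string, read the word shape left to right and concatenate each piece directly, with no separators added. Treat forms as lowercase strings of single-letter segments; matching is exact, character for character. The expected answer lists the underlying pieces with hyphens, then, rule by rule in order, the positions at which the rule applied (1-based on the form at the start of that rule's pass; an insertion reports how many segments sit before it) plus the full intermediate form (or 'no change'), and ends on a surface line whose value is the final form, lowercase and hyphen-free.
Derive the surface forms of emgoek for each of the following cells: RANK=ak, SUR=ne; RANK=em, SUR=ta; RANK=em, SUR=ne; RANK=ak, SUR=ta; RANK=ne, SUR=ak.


cell RANK=ak, SUR=ne:
underlying: emgoek-gs-tu
1. f -> v, k -> g, p -> b, s -> z, t -> d / V _ V: no change
2. o -> e, u -> i / F C0 _: fires at position(s) 4, 10: emgeekgsti
surface: emgeekgsti

cell RANK=em, SUR=ta:
underlying: emgoek-zke-av
1. f -> v, k -> g, p -> b, s -> z, t -> d / V _ V: no change
2. o -> e, u -> i / F C0 _: fires at position(s) 4: emgeekzkeav
surface: emgeekzkeav

cell RANK=em, SUR=ne:
underlying: emgoek-zke-tu
1. f -> v, k -> g, p -> b, s -> z, t -> d / V _ V: fires at position(s) 10: emgoekzkedu
2. o -> e, u -> i / F C0 _: fires at position(s) 4, 11: emgeekzkedi
surface: emgeekzkedi

cell RANK=ak, SUR=ta:
underlying: emgoek-gs-av
1. f -> v, k -> g, p -> b, s -> z, t -> d / V _ V: no change
2. o -> e, u -> i / F C0 _: fires at position(s) 4: emgeekgsav
surface: emgeekgsav

cell RANK=ne, SUR=ak:
underlying: emgoek-ana-ke
1. f -> v, k -> g, p -> b, s -> z, t -> d / V _ V: fires at position(s) 6, 10: emgoeganage
2. o -> e, u -> i / F C0 _: fires at position(s) 4: emgeeganage
surface: emgeeganage


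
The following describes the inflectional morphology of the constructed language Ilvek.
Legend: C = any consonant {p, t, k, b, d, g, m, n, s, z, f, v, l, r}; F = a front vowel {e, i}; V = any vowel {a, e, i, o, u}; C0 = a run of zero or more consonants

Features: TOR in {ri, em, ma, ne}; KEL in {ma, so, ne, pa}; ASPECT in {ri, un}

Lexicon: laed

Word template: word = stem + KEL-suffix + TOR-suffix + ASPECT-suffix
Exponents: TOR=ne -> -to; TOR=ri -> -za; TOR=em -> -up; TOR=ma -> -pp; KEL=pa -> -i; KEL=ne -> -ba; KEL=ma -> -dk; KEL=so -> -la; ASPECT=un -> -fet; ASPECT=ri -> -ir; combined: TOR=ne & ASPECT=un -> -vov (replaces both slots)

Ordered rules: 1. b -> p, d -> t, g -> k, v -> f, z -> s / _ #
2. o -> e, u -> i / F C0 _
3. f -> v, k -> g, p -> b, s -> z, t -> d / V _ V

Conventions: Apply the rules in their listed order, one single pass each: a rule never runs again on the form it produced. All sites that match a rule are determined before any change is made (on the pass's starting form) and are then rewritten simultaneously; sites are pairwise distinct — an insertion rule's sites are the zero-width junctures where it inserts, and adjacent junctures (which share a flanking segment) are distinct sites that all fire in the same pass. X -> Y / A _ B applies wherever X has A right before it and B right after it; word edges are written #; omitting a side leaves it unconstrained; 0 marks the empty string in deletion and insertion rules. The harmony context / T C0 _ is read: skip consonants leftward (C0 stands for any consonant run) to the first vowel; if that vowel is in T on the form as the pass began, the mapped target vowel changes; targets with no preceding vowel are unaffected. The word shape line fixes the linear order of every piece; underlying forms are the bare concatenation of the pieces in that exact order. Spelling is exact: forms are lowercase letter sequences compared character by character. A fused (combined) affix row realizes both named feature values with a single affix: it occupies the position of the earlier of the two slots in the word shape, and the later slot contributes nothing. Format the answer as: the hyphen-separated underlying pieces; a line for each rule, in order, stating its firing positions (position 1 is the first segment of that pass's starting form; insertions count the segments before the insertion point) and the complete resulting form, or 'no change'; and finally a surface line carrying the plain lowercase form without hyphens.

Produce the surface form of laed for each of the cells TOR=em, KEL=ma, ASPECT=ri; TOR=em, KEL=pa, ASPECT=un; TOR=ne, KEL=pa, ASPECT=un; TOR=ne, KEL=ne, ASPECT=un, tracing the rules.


cell TOR=em, KEL=ma, ASPECT=ri:
underlying: laed-dk-up-ir
1. b -> p, d -> t, g -> k, v -> f, z -> s / _ #: no change
2. o -> e, u -> i / F C0 _: fires at position(s) 7: laeddkipir
3. f -> v, k -> g, p -> b, s -> z, t -> d / V _ V: fires at position(s) 8: laeddkibir
surface: laeddkibir

cell TOR=em, KEL=pa, ASPECT=un:
underlying: laed-i-up-fet
1. b -> p, d -> t, g -> k, v -> f, z -> s / _ #: no change
2. o -> e, u -> i / F C0 _: fires at position(s) 6: laediipfet
3. f -> v, k -> g, p -> b, s -> z, t -> d / V _ V: no change
surface: laediipfet

cell TOR=ne, KEL=pa, ASPECT=un:
underlying: laed-i-vov
1. b -> p, d -> t, g -> k, v -> f, z -> s / _ #: fires at position(s) 8: laedivof
2. o -> e, u -> i / F C0 _: fires at position(s) 7: laedivef
3. f -> v, k -> g, p -> b, s -> z, t -> d / V _ V: no change
surface: laedivef

cell TOR=ne, KEL=ne, ASPECT=un:
underlying: laed-ba-vov
1. b -> p, d -> t, g -> k, v -> f, z -> s / _ #: fires at position(s) 9: laedbavof
2. o -> e, u -> i / F C0 _: no change
3. f -> v, k -> g, p -> b, s -> z, t -> d / V _ V: no change
surface: laedbavof


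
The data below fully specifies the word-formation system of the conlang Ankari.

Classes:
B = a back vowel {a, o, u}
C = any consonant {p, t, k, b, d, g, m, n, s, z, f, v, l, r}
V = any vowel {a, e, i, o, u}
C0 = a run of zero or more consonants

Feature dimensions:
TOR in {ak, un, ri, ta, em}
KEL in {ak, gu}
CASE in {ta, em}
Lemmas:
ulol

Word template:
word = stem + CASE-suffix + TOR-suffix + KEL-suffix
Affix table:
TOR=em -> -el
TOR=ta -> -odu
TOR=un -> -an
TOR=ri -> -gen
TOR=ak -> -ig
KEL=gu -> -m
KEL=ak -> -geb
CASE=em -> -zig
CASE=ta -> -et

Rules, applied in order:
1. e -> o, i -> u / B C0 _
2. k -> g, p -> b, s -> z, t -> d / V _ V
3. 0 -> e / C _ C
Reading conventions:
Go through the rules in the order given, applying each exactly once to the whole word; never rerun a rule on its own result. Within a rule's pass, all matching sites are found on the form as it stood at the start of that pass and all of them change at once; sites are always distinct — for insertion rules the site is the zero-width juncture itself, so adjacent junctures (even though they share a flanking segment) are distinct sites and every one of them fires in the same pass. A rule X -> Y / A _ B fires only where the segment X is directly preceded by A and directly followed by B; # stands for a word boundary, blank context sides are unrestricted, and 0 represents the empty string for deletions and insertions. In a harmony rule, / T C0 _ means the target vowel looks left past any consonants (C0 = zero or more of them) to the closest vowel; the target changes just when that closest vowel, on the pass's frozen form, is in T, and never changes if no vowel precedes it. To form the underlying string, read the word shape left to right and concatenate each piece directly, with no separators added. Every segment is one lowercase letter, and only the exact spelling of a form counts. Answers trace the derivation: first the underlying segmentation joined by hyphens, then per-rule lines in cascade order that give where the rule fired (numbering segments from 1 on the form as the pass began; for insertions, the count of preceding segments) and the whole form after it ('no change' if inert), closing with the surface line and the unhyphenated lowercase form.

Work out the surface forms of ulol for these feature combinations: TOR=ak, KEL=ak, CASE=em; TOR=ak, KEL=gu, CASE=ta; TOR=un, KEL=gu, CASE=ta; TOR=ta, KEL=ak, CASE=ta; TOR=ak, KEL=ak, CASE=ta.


cell TOR=ak, KEL=ak, CASE=em:
underlying: ulol-zig-ig-geb
1. e -> o, i -> u / B C0 _: fires at position(s) 6: ulolzugiggeb
2. k -> g, p -> b, s -> z, t -> d / V _ V: no change
3. 0 -> e / C _ C: inserts after position(s) 4, 9: ulolezugigegeb
surface: ulolezugigegeb

cell TOR=ak, KEL=gu, CASE=ta:
underlying: ulol-et-ig-m
1. e -> o, i -> u / B C0 _: fires at position(s) 5: ulolotigm
2. k -> g, p -> b, s -> z, t -> d / V _ V: fires at position(s) 6: ulolodigm
3. 0 -> e / C _ C: inserts after position(s) 8: ulolodigem
surface: ulolodigem

cell TOR=un, KEL=gu, CASE=ta:
underlying: ulol-et-an-m
1. e -> o, i -> u / B C0 _: fires at position(s) 5: ulolotanm
2. k -> g, p -> b, s -> z, t -> d / V _ V: fires at position(s) 6: ulolodanm
3. 0 -> e / C _ C: inserts after position(s) 8: ulolodanem
surface: ulolodanem

cell TOR=ta, KEL=ak, CASE=ta:
underlying: ulol-et-odu-geb
1. e -> o, i -> u / B C0 _: fires at position(s) 5, 11: ulolotodugob
2. k -> g, p -> b, s -> z, t -> d / V _ V: fires at position(s) 6: ulolododugob
3. 0 -> e / C _ C: no change
surface: ulolododugob

cell TOR=ak, KEL=ak, CASE=ta:
underlying: ulol-et-ig-geb
1. e -> o, i -> u / B C0 _: fires at position(s) 5: ulolotiggeb
2. k -> g, p -> b, s -> z, t -> d / V _ V: fires at position(s) 6: ulolodiggeb
3. 0 -> e / C _ C: inserts after position(s) 8: ulolodigegeb
surface: ulolodigegeb


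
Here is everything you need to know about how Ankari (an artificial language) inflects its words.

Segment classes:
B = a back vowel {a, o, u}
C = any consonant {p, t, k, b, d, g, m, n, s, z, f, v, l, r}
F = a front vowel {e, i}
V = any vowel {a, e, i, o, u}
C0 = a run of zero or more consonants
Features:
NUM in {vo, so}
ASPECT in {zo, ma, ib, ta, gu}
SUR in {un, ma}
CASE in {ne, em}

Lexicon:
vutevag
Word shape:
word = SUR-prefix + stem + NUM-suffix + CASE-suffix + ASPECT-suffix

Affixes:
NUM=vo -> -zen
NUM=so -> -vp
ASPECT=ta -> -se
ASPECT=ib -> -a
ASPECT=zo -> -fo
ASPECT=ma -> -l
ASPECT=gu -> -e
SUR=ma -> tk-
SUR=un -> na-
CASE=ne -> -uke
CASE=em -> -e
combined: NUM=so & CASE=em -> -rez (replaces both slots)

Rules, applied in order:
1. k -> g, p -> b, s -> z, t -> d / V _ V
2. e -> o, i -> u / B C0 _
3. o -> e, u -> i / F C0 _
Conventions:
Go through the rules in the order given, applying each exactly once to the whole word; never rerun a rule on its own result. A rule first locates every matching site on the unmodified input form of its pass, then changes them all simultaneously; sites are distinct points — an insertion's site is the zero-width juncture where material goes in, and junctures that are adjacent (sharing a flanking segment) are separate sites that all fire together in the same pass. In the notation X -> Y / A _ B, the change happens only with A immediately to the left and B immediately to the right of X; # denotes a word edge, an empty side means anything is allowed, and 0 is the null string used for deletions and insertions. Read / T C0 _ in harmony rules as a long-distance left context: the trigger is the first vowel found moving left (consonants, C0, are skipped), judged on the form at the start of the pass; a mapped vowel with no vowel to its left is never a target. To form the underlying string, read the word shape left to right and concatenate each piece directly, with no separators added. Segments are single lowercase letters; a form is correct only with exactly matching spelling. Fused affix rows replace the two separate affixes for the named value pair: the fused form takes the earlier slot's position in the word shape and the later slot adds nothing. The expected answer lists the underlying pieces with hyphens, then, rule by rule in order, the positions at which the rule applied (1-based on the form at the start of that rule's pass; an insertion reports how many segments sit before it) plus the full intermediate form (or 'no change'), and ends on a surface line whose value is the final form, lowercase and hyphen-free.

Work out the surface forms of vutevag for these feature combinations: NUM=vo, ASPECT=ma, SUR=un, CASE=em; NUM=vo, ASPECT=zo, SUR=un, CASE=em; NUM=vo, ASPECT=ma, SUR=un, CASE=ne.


cell NUM=vo, ASPECT=ma, SUR=un, CASE=em:
underlying: na-vutevag-zen-e-l
1. k -> g, p -> b, s -> z, t -> d / V _ V: fires at position(s) 5: navudevagzenel
2. e -> o, i -> u / B C0 _: fires at position(s) 6, 11: navudovagzonel
3. o -> e, u -> i / F C0 _: no change
surface: navudovagzonel

cell NUM=vo, ASPECT=zo, SUR=un, CASE=em:
underlying: na-vutevag-zen-e-fo
1. k -> g, p -> b, s -> z, t -> d / V _ V: fires at position(s) 5: navudevagzenefo
2. e -> o, i -> u / B C0 _: fires at position(s) 6, 11: navudovagzonefo
3. o -> e, u -> i / F C0 _: fires at position(s) 15: navudovagzonefe
surface: navudovagzonefe

cell NUM=vo, ASPECT=ma, SUR=un, CASE=ne:
underlying: na-vutevag-zen-uke-l
1. k -> g, p -> b, s -> z, t -> d / V _ V: fires at position(s) 5, 14: navudevagzenugel
2. e -> o, i -> u / B C0 _: fires at position(s) 6, 11, 15: navudovagzonugol
3. o -> e, u -> i / F C0 _: no change
surface: navudovagzonugol


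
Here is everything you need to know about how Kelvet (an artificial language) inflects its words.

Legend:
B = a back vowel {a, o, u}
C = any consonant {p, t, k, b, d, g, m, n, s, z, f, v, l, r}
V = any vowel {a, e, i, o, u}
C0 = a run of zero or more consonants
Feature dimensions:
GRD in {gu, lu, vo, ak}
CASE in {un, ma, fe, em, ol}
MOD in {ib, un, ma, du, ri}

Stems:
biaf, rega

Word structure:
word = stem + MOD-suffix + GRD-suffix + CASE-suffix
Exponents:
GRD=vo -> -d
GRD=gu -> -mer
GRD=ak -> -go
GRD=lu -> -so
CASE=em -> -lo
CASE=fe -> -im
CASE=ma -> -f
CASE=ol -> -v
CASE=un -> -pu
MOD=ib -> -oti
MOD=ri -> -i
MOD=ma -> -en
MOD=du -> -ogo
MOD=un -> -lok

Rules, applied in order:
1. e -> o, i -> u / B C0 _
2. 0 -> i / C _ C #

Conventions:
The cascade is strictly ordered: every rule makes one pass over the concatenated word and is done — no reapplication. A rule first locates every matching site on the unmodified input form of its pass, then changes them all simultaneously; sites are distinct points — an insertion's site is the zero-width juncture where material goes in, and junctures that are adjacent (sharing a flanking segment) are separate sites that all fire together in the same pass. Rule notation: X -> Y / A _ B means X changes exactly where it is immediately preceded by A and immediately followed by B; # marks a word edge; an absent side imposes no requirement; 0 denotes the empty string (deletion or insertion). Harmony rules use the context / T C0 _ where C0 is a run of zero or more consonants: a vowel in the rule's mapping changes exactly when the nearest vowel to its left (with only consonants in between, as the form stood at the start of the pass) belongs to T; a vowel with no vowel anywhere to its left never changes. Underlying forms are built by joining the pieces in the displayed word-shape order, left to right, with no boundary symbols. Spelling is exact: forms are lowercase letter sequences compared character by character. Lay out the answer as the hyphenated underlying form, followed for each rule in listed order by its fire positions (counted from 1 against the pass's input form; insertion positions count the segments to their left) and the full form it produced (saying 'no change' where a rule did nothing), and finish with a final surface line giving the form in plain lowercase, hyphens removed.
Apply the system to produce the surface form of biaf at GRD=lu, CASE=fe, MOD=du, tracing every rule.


underlying: biaf-ogo-so-im
1. e -> o, i -> u / B C0 _: fires at position(s) 10: biafogosoum
2. 0 -> i / C _ C #: no change
surface: biafogosoum


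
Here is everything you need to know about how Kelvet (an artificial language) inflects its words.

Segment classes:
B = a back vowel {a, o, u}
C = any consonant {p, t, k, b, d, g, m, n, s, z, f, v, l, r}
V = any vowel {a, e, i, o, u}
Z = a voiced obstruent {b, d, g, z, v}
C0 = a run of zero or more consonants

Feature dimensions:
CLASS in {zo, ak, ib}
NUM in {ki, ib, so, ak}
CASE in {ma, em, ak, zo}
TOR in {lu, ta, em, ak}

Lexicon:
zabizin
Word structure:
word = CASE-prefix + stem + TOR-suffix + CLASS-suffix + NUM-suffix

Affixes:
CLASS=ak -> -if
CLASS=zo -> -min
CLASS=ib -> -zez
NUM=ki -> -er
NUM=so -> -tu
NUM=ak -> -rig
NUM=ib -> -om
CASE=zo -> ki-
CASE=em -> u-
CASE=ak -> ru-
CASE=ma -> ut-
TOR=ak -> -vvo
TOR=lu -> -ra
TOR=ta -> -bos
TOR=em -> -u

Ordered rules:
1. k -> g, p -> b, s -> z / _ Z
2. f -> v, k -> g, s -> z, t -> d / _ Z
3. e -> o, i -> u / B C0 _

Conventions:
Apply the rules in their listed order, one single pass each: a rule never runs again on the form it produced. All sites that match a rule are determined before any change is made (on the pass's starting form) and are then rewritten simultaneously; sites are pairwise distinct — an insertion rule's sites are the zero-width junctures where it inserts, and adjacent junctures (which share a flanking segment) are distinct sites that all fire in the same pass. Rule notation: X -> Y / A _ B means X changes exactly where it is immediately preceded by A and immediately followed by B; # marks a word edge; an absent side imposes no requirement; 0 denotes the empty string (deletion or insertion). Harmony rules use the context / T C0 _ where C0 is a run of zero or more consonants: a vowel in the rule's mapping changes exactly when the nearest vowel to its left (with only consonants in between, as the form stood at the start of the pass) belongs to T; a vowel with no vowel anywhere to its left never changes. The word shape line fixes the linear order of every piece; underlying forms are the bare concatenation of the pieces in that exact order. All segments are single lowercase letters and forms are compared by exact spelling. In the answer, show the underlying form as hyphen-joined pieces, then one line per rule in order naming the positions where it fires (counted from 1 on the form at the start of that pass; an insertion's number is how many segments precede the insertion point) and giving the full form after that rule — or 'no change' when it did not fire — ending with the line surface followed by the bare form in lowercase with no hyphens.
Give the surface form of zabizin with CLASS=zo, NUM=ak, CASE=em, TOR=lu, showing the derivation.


underlying: u-zabizin-ra-min-rig
1. k -> g, p -> b, s -> z / _ Z: no change
2. f -> v, k -> g, s -> z, t -> d / _ Z: no change
3. e -> o, i -> u / B C0 _: fires at position(s) 5, 12: uzabuzinramunrig
surface: uzabuzinramunrig


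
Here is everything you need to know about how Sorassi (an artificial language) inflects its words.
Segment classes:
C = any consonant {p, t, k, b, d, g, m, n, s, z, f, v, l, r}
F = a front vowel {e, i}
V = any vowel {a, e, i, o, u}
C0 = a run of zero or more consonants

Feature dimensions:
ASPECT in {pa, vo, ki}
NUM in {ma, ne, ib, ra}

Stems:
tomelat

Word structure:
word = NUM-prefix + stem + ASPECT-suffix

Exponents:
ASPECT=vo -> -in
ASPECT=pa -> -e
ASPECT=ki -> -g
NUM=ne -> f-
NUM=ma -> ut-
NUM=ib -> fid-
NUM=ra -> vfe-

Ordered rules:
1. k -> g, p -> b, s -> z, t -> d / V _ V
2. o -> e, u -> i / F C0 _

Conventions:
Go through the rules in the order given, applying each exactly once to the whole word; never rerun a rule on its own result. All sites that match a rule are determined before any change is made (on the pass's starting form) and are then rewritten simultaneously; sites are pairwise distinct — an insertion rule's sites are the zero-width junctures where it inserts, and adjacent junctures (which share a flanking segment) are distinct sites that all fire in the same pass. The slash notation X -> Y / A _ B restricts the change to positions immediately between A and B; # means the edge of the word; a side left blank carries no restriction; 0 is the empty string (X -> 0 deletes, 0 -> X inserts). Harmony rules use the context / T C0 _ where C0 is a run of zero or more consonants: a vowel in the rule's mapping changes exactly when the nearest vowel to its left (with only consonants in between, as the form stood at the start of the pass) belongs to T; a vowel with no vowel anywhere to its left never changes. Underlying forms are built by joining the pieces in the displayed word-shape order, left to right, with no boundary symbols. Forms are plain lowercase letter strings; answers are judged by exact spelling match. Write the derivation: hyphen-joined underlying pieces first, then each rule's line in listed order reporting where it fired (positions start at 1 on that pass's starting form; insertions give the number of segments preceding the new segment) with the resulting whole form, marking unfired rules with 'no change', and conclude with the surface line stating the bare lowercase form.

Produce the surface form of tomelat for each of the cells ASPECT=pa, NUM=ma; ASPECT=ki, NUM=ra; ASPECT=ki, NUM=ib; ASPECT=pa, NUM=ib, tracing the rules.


cell ASPECT=pa, NUM=ma:
underlying: ut-tomelat-e
1. k -> g, p -> b, s -> z, t -> d / V _ V: fires at position(s) 9: uttomelade
2. o -> e, u -> i / F C0 _: no change
surface: uttomelade

cell ASPECT=ki, NUM=ra:
underlying: vfe-tomelat-g
1. k -> g, p -> b, s -> z, t -> d / V _ V: fires at position(s) 4: vfedomelatg
2. o -> e, u -> i / F C0 _: fires at position(s) 5: vfedemelatg
surface: vfedemelatg

cell ASPECT=ki, NUM=ib:
underlying: fid-tomelat-g
1. k -> g, p -> b, s -> z, t -> d / V _ V: no change
2. o -> e, u -> i / F C0 _: fires at position(s) 5: fidtemelatg
surface: fidtemelatg

cell ASPECT=pa, NUM=ib:
underlying: fid-tomelat-e
1. k -> g, p -> b, s -> z, t -> d / V _ V: fires at position(s) 10: fidtomelade
2. o -> e, u -> i / F C0 _: fires at position(s) 5: fidtemelade
surface: fidtemelade
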